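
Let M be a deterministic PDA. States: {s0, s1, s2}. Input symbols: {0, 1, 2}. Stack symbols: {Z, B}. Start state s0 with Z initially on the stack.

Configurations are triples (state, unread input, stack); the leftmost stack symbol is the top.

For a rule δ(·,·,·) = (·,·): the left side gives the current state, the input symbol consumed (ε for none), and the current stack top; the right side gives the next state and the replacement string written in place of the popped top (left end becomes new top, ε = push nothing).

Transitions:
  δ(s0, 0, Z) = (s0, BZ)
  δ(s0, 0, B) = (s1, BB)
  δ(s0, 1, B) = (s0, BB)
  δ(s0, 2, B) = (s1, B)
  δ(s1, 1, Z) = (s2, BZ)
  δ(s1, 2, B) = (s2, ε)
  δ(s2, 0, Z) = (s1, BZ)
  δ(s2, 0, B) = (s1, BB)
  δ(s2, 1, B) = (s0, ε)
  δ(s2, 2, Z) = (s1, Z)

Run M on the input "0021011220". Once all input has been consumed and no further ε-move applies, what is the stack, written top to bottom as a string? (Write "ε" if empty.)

(s0, 0021011220, Z)
  read 0, top Z: go to s0, push BZ → (s0, 021011220, BZ)
  read 0, top B: go to s1, push BB → (s1, 21011220, BBZ)
  read 2, top B: go to s2, push ε → (s2, 1011220, BZ)
  read 1, top B: go to s0, push ε → (s0, 011220, Z)
  read 0, top Z: go to s0, push BZ → (s0, 11220, BZ)
  read 1, top B: go to s0, push BB → (s0, 1220, BBZ)
  read 1, top B: go to s0, push BB → (s0, 220, BBBZ)
  read 2, top B: go to s1, push B → (s1, 20, BBBZ)
  read 2, top B: go to s2, push ε → (s2, 0, BBZ)
  read 0, top B: go to s1, push BB → (s1, ε, BBBZ)
All input consumed in state s1 with stack BBBZ.

BBBZ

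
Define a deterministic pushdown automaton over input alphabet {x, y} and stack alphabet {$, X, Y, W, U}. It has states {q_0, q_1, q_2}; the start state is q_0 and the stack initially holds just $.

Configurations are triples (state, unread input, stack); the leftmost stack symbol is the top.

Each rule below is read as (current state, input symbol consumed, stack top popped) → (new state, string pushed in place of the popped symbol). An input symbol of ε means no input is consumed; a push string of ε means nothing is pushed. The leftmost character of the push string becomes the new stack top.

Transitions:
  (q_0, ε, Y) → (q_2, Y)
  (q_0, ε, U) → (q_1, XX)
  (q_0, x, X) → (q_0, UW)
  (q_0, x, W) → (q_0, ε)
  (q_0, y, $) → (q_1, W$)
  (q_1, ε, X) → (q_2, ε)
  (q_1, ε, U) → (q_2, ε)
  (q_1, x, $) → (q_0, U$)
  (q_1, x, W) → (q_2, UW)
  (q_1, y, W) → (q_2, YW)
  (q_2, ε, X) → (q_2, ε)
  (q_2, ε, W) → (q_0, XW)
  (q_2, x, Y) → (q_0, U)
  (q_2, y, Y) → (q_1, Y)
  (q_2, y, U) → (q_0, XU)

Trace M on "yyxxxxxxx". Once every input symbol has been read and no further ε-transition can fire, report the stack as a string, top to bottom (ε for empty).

(q_0, yyxxxxxxx, $)
  read y, top $: go to q_1, push W$ → (q_1, yxxxxxxx, W$)
  read y, top W: go to q_2, push YW → (q_2, xxxxxxx, YW$)
  read x, top Y: go to q_0, push U → (q_0, xxxxxx, UW$)
  ε-move, top U: go to q_1, push XX → (q_1, xxxxxx, XXW$)
  ε-move, top X: go to q_2, push ε → (q_2, xxxxxx, XW$)
  ε-move, top X: go to q_2, push ε → (q_2, xxxxxx, W$)
  ε-move, top W: go to q_0, push XW → (q_0, xxxxxx, XW$)
  read x, top X: go to q_0, push UW → (q_0, xxxxx, UWW$)
  ε-move, top U: go to q_1, push XX → (q_1, xxxxx, XXWW$)
  ε-move, top X: go to q_2, push ε → (q_2, xxxxx, XWW$)
  ε-move, top X: go to q_2, push ε → (q_2, xxxxx, WW$)
  ε-move, top W: go to q_0, push XW → (q_0, xxxxx, XWW$)
  read x, top X: go to q_0, push UW → (q_0, xxxx, UWWW$)
  ε-move, top U: go to q_1, push XX → (q_1, xxxx, XXWWW$)
  ε-move, top X: go to q_2, push ε → (q_2, xxxx, XWWW$)
  ε-move, top X: go to q_2, push ε → (q_2, xxxx, WWW$)
  ε-move, top W: go to q_0, push XW → (q_0, xxxx, XWWW$)
  read x, top X: go to q_0, push UW → (q_0, xxx, UWWWW$)
  ε-move, top U: go to q_1, push XX → (q_1, xxx, XXWWWW$)
  ε-move, top X: go to q_2, push ε → (q_2, xxx, XWWWW$)
  ε-move, top X: go to q_2, push ε → (q_2, xxx, WWWW$)
  ε-move, top W: go to q_0, push XW → (q_0, xxx, XWWWW$)
  read x, top X: go to q_0, push UW → (q_0, xx, UWWWWW$)
  ε-move, top U: go to q_1, push XX → (q_1, xx, XXWWWWW$)
  ε-move, top X: go to q_2, push ε → (q_2, xx, XWWWWW$)
  ε-move, top X: go to q_2, push ε → (q_2, xx, WWWWW$)
  ε-move, top W: go to q_0, push XW → (q_0, xx, XWWWWW$)
  read x, top X: go to q_0, push UW → (q_0, x, UWWWWWW$)
  ε-move, top U: go to q_1, push XX → (q_1, x, XXWWWWWW$)
  ε-move, top X: go to q_2, push ε → (q_2, x, XWWWWWW$)
  ε-move, top X: go to q_2, push ε → (q_2, x, WWWWWW$)
  ε-move, top W: go to q_0, push XW → (q_0, x, XWWWWWW$)
  read x, top X: go to q_0, push UW → (q_0, ε, UWWWWWWW$)
  ε-move, top U: go to q_1, push XX → (q_1, ε, XXWWWWWWW$)
  ε-move, top X: go to q_2, push ε → (q_2, ε, XWWWWWWW$)
  ε-move, top X: go to q_2, push ε → (q_2, ε, WWWWWWW$)
  ε-move, top W: go to q_0, push XW → (q_0, ε, XWWWWWWW$)
All input consumed in state q_0 with stack XWWWWWWW$.

XWWWWWWW$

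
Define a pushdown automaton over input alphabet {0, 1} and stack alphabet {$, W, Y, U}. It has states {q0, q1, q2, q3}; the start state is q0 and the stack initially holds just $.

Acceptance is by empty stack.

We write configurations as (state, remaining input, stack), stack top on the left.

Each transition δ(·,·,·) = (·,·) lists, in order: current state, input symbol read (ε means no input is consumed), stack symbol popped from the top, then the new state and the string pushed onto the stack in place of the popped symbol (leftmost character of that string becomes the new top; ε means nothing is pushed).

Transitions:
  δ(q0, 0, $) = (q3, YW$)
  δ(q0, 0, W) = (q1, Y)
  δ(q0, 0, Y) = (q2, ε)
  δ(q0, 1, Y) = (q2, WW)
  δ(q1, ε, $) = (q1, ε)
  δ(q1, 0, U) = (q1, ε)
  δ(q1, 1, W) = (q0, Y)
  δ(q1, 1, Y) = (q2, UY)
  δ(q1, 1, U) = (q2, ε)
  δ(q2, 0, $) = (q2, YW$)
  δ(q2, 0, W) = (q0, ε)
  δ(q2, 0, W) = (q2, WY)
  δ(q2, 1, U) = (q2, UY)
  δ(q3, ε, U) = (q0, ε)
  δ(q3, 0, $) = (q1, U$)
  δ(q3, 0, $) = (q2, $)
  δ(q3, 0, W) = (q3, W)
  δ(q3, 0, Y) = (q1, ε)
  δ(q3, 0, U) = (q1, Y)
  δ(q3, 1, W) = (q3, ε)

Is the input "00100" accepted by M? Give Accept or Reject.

No computation consumes all input and empties the stack.

Reject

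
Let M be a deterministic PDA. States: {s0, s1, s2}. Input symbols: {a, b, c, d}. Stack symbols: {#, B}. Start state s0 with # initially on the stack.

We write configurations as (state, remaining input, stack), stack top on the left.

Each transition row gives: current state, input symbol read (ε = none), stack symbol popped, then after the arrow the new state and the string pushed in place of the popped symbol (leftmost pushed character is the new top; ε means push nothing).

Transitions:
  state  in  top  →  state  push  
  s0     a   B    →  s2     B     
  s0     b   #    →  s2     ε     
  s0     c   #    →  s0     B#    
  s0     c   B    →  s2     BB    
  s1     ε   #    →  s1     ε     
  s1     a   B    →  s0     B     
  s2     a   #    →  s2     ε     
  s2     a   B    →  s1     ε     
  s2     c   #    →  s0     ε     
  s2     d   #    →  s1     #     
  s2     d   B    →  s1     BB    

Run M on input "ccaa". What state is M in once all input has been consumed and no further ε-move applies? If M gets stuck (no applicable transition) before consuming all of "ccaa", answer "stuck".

(s0, ccaa, #) ⊢ (s0, caa, B#) ⊢ (s2, aa, BB#) ⊢ (s1, a, B#) ⊢ (s0, ε, B#)
All input consumed; M is in state s0.

s0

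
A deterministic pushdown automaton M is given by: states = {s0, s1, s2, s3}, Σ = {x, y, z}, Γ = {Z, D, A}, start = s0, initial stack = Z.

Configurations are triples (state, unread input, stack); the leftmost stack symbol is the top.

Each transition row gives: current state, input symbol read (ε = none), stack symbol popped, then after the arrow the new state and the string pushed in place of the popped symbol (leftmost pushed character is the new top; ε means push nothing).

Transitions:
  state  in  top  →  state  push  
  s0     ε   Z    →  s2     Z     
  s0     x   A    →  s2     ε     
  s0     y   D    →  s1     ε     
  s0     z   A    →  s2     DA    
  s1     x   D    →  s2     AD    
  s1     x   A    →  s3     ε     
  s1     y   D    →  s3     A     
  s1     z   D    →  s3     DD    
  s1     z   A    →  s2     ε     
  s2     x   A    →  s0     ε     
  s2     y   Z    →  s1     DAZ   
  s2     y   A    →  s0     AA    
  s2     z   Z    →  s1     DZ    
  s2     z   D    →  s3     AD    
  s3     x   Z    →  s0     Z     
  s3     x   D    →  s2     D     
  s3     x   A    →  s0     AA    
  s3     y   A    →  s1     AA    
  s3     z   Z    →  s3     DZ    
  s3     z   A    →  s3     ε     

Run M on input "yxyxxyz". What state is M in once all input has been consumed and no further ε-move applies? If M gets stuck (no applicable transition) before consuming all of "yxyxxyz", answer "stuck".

(s0, yxyxxyz, Z)
  ε-move, top Z: go to s2, push Z → (s2, yxyxxyz, Z)
  read y, top Z: go to s1, push DAZ → (s1, xyxxyz, DAZ)
  read x, top D: go to s2, push AD → (s2, yxxyz, ADAZ)
  read y, top A: go to s0, push AA → (s0, xxyz, AADAZ)
  read x, top A: go to s2, push ε → (s2, xyz, ADAZ)
  read x, top A: go to s0, push ε → (s0, yz, DAZ)
  read y, top D: go to s1, push ε → (s1, z, AZ)
  read z, top A: go to s2, push ε → (s2, ε, Z)
All input consumed; M is in state s2.

s2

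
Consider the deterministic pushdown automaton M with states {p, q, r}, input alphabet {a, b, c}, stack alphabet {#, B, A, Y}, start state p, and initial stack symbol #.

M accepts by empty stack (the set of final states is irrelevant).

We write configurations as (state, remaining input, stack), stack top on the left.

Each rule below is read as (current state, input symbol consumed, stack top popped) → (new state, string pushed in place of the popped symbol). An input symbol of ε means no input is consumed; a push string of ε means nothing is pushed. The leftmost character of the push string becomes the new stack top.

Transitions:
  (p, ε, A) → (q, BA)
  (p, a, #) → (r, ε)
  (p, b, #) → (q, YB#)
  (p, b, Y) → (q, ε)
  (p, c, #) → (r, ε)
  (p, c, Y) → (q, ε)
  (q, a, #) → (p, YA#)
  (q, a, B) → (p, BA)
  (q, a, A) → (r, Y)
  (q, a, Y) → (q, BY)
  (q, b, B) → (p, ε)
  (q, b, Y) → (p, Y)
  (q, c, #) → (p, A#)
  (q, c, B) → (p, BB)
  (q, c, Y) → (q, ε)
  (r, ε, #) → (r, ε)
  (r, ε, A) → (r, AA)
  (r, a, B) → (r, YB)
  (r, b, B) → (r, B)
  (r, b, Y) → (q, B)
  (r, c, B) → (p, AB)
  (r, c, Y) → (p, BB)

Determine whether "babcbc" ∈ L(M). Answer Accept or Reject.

(p, babcbc, #)
  read b, top #: go to q, push YB# → (q, abcbc, YB#)
  read a, top Y: go to q, push BY → (q, bcbc, BYB#)
  read b, top B: go to p, push ε → (p, cbc, YB#)
  read c, top Y: go to q, push ε → (q, bc, B#)
  read b, top B: go to p, push ε → (p, c, #)
  read c, top #: go to r, push ε → (r, ε, ε)
All input consumed and the stack is empty.

Accept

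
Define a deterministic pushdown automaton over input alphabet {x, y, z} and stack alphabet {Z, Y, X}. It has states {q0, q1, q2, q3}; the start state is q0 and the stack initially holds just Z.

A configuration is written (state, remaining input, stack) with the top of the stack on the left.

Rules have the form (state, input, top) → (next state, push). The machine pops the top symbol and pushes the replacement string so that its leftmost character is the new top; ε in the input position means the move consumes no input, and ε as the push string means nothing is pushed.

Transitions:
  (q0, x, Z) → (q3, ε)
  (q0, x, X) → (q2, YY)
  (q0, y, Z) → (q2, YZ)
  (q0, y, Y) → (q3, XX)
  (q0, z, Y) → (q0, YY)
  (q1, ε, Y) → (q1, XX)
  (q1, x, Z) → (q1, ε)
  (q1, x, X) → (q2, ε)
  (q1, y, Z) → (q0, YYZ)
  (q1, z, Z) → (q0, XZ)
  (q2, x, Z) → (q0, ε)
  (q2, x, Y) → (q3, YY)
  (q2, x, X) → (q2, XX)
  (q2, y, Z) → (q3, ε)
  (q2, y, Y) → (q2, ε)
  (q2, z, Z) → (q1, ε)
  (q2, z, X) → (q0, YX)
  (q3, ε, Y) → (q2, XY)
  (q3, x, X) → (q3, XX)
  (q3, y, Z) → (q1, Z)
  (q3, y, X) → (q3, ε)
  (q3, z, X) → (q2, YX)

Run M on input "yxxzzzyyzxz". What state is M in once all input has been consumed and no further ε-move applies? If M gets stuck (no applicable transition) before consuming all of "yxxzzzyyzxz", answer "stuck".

q0

(q0, yxxzzzyyzxz, Z)
  read y, top Z: go to q2, push YZ → (q2, xxzzzyyzxz, YZ)
  read x, top Y: go to q3, push YY → (q3, xzzzyyzxz, YYZ)
  ε-move, top Y: go to q2, push XY → (q2, xzzzyyzxz, XYYZ)
  read x, top X: go to q2, push XX → (q2, zzzyyzxz, XXYYZ)
  read z, top X: go to q0, push YX → (q0, zzyyzxz, YXXYYZ)
  read z, top Y: go to q0, push YY → (q0, zyyzxz, YYXXYYZ)
  read z, top Y: go to q0, push YY → (q0, yyzxz, YYYXXYYZ)
  read y, top Y: go to q3, push XX → (q3, yzxz, XXYYXXYYZ)
  read y, top X: go to q3, push ε → (q3, zxz, XYYXXYYZ)
  read z, top X: go to q2, push YX → (q2, xz, YXYYXXYYZ)
  read x, top Y: go to q3, push YY → (q3, z, YYXYYXXYYZ)
  ε-move, top Y: go to q2, push XY → (q2, z, XYYXYYXXYYZ)
  read z, top X: go to q0, push YX → (q0, ε, YXYYXYYXXYYZ)
All input consumed; M is in state q0.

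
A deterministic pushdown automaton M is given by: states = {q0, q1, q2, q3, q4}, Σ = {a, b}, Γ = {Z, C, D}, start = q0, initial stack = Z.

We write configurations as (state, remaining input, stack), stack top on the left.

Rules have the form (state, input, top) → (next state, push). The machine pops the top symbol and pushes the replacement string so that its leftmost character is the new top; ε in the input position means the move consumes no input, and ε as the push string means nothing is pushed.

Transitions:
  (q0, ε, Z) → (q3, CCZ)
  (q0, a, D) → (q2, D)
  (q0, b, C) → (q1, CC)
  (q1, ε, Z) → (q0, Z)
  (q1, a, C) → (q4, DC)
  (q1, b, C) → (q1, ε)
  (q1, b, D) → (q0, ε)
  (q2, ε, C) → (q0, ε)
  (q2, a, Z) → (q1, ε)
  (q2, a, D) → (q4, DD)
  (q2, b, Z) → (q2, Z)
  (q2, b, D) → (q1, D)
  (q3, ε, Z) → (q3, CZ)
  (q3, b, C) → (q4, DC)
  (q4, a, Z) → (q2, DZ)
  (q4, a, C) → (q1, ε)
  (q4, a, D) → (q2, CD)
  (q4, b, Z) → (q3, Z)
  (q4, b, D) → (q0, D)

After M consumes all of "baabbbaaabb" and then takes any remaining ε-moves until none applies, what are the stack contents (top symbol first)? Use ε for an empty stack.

CCCZ

(q0, baabbbaaabb, Z)
  ε-move, top Z: go to q3, push CCZ → (q3, baabbbaaabb, CCZ)
  read b, top C: go to q4, push DC → (q4, aabbbaaabb, DCCZ)
  read a, top D: go to q2, push CD → (q2, abbbaaabb, CDCCZ)
  ε-move, top C: go to q0, push ε → (q0, abbbaaabb, DCCZ)
  read a, top D: go to q2, push D → (q2, bbbaaabb, DCCZ)
  read b, top D: go to q1, push D → (q1, bbaaabb, DCCZ)
  read b, top D: go to q0, push ε → (q0, baaabb, CCZ)
  read b, top C: go to q1, push CC → (q1, aaabb, CCCZ)
  read a, top C: go to q4, push DC → (q4, aabb, DCCCZ)
  read a, top D: go to q2, push CD → (q2, abb, CDCCCZ)
  ε-move, top C: go to q0, push ε → (q0, abb, DCCCZ)
  read a, top D: go to q2, push D → (q2, bb, DCCCZ)
  read b, top D: go to q1, push D → (q1, b, DCCCZ)
  read b, top D: go to q0, push ε → (q0, ε, CCCZ)
All input consumed in state q0 with stack CCCZ.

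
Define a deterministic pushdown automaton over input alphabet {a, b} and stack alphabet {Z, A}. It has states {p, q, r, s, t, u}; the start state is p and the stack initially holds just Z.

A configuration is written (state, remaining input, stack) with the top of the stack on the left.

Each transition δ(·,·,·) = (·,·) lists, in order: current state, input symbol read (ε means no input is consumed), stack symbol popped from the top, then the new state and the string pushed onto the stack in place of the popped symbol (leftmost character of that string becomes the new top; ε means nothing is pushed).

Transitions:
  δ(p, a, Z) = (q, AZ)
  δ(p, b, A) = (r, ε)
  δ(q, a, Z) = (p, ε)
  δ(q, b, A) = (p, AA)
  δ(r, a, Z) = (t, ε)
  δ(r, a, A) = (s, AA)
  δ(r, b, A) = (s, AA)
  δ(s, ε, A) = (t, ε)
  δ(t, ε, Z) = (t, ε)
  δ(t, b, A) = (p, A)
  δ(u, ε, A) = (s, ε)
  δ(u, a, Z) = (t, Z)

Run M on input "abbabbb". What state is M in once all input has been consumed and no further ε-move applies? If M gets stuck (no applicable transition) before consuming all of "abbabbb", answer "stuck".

(p, abbabbb, Z) ⊢ (q, bbabbb, AZ) ⊢ (p, babbb, AAZ) ⊢ (r, abbb, AZ) ⊢ (s, bbb, AAZ) ⊢ (t, bbb, AZ) ⊢ (p, bb, AZ) ⊢ (r, b, Z)
No transition for (r, b, top Z); M blocks with input b remaining.

stuck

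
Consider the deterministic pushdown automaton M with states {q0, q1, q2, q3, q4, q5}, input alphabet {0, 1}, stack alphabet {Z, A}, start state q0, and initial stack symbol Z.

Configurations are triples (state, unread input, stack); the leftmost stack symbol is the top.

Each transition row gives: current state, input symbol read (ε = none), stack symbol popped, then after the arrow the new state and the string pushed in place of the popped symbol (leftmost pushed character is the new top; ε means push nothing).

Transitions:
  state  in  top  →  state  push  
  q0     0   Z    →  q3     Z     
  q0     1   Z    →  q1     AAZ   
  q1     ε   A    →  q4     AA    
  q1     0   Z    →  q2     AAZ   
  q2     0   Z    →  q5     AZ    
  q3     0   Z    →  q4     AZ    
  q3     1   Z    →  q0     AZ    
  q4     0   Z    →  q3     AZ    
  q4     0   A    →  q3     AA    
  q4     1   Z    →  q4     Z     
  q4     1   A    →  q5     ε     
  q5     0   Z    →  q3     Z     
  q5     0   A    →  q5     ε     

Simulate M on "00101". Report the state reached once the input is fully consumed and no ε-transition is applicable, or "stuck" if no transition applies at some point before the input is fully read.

(q0, 00101, Z)
  read 0, top Z: go to q3, push Z → (q3, 0101, Z)
  read 0, top Z: go to q4, push AZ → (q4, 101, AZ)
  read 1, top A: go to q5, push ε → (q5, 01, Z)
  read 0, top Z: go to q3, push Z → (q3, 1, Z)
  read 1, top Z: go to q0, push AZ → (q0, ε, AZ)
All input consumed; M is in state q0.

q0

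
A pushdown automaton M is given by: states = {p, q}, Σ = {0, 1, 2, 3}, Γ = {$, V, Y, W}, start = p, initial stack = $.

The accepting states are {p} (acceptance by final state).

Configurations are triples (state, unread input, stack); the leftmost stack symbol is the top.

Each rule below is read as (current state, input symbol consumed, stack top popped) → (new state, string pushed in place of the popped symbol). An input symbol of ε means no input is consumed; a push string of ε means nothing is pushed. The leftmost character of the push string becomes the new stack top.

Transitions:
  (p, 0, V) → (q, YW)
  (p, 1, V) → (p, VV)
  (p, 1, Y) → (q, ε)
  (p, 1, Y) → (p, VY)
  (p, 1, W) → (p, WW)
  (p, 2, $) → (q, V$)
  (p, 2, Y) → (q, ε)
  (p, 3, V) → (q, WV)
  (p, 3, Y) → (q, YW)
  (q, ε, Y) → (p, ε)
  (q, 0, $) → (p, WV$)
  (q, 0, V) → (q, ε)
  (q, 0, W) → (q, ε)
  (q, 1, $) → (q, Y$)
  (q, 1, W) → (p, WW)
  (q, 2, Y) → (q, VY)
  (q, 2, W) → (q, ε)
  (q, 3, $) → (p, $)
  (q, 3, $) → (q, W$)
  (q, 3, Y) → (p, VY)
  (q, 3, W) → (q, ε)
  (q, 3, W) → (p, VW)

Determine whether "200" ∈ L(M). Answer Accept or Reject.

One accepting computation: (p, 200, $) ⊢ (q, 00, V$) ⊢ (q, 0, $) ⊢ (p, ε, WV$)
All input consumed and state p ∈ F.

Accept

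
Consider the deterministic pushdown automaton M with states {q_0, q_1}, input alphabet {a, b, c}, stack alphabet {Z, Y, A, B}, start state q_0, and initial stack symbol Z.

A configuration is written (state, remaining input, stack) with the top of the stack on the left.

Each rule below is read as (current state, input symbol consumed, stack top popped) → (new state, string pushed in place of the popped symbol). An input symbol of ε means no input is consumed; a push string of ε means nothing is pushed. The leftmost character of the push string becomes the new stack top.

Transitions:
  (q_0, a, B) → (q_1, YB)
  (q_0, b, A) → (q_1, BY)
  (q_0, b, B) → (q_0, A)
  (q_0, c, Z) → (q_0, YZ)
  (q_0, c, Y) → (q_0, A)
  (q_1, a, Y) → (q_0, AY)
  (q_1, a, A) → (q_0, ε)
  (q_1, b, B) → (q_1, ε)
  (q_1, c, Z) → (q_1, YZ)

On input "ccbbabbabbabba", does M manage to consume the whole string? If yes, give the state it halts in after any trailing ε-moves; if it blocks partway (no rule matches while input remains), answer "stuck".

q_0

(q_0, ccbbabbabbabba, Z) ⊢ (q_0, cbbabbabbabba, YZ) ⊢ (q_0, bbabbabbabba, AZ) ⊢ (q_1, babbabbabba, BYZ) ⊢ (q_1, abbabbabba, YZ) ⊢ (q_0, bbabbabba, AYZ) ⊢ (q_1, babbabba, BYYZ) ⊢ (q_1, abbabba, YYZ) ⊢ (q_0, bbabba, AYYZ) ⊢ (q_1, babba, BYYYZ) ⊢ (q_1, abba, YYYZ) ⊢ (q_0, bba, AYYYZ) ⊢ (q_1, ba, BYYYYZ) ⊢ (q_1, a, YYYYZ) ⊢ (q_0, ε, AYYYYZ)
All input consumed; M is in state q_0.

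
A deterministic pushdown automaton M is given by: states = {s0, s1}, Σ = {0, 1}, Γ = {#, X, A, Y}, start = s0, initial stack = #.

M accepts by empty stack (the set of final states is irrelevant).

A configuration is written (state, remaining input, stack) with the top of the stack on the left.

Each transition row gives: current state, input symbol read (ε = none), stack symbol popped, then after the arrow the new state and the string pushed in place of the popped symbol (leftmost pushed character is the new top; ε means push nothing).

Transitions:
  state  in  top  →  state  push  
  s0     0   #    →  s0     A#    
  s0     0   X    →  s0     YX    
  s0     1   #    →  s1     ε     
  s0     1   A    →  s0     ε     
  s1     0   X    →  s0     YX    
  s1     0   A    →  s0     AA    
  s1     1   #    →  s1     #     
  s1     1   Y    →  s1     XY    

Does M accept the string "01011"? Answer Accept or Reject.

Accept

(s0, 01011, #)
  read 0, top #: go to s0, push A# → (s0, 1011, A#)
  read 1, top A: go to s0, push ε → (s0, 011, #)
  read 0, top #: go to s0, push A# → (s0, 11, A#)
  read 1, top A: go to s0, push ε → (s0, 1, #)
  read 1, top #: go to s1, push ε → (s1, ε, ε)
All input consumed and the stack is empty.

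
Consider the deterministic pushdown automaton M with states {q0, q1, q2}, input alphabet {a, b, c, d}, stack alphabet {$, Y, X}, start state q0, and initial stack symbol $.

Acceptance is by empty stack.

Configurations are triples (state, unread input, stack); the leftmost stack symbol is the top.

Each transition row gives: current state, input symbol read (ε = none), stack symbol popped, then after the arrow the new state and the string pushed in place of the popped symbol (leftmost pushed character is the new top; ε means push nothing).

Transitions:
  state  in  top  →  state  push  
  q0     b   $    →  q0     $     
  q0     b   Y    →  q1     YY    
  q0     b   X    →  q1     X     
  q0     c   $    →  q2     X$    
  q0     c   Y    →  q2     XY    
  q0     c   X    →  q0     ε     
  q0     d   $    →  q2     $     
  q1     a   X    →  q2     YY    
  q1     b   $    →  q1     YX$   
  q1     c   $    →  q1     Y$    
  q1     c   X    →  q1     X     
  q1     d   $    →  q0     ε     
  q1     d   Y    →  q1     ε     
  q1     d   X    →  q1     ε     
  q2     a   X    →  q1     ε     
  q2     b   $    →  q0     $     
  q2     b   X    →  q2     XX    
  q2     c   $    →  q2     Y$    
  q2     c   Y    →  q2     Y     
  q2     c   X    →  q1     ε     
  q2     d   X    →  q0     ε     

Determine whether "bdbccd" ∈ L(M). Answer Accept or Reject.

Accept

(q0, bdbccd, $) ⊢ (q0, dbccd, $) ⊢ (q2, bccd, $) ⊢ (q0, ccd, $) ⊢ (q2, cd, X$) ⊢ (q1, d, $) ⊢ (q0, ε, ε)
All input consumed and the stack is empty.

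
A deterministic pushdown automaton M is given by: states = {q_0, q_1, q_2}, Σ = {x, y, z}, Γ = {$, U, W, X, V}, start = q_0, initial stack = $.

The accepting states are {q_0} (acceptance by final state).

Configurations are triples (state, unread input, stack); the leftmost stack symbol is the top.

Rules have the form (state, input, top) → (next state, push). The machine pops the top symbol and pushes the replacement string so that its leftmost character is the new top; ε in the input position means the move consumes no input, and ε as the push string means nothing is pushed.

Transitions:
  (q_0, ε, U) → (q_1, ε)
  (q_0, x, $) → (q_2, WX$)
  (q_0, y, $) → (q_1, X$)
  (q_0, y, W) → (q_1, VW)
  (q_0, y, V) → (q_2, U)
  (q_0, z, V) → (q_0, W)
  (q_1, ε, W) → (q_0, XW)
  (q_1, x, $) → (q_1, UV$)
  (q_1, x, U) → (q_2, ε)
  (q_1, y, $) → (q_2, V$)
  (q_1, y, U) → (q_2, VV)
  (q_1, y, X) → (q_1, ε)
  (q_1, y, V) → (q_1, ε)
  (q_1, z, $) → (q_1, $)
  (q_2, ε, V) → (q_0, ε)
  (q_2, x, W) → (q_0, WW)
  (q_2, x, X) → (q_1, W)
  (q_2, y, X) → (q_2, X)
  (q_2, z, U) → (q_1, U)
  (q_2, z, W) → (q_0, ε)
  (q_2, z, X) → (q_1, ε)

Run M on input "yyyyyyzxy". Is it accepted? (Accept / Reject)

(q_0, yyyyyyzxy, $) ⊢ (q_1, yyyyyzxy, X$) ⊢ (q_1, yyyyzxy, $) ⊢ (q_2, yyyzxy, V$) ⊢ (q_0, yyyzxy, $) ⊢ (q_1, yyzxy, X$) ⊢ (q_1, yzxy, $) ⊢ (q_2, zxy, V$) ⊢ (q_0, zxy, $)
No transition applies at (q_0, zxy, $); input not fully consumed.

Reject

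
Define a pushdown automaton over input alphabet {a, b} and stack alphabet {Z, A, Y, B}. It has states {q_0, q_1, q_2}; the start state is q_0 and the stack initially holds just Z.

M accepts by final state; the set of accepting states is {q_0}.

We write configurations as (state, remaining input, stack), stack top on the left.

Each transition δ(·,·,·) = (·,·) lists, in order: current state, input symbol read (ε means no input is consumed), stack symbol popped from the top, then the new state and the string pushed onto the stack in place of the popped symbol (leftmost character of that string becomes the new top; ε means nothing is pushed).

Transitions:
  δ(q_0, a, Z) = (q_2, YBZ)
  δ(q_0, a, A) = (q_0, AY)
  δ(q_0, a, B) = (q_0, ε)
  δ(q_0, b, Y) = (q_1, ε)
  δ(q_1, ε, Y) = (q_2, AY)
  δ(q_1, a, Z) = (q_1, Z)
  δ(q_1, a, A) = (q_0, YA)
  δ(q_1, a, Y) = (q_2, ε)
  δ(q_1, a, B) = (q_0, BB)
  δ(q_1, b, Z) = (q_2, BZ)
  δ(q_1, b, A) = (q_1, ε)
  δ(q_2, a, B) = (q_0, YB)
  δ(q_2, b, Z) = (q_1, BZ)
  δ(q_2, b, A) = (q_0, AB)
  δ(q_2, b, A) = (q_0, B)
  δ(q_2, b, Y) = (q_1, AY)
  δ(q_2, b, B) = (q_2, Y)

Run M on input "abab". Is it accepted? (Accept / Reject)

Reject

No computation consumes all input and reaches a final state.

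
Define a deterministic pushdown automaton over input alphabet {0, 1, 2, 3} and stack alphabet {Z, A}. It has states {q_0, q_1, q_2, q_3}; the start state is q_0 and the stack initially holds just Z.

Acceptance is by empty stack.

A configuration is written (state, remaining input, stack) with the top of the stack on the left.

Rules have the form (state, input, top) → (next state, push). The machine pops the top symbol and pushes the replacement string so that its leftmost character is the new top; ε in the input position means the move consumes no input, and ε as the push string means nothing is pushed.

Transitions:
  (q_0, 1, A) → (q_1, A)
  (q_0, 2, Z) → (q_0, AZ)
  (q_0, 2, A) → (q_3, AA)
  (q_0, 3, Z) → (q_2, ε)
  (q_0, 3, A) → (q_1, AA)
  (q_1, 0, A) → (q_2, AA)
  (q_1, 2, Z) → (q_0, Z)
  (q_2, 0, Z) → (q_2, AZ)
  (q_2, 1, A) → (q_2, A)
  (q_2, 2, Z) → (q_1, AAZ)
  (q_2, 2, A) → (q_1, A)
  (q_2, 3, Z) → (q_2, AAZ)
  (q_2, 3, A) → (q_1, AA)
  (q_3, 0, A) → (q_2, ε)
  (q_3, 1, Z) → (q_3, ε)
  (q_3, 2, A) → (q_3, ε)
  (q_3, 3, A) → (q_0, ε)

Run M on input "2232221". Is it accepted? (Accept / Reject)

Accept

(q_0, 2232221, Z) ⊢ (q_0, 232221, AZ) ⊢ (q_3, 32221, AAZ) ⊢ (q_0, 2221, AZ) ⊢ (q_3, 221, AAZ) ⊢ (q_3, 21, AZ) ⊢ (q_3, 1, Z) ⊢ (q_3, ε, ε)
All input consumed and the stack is empty.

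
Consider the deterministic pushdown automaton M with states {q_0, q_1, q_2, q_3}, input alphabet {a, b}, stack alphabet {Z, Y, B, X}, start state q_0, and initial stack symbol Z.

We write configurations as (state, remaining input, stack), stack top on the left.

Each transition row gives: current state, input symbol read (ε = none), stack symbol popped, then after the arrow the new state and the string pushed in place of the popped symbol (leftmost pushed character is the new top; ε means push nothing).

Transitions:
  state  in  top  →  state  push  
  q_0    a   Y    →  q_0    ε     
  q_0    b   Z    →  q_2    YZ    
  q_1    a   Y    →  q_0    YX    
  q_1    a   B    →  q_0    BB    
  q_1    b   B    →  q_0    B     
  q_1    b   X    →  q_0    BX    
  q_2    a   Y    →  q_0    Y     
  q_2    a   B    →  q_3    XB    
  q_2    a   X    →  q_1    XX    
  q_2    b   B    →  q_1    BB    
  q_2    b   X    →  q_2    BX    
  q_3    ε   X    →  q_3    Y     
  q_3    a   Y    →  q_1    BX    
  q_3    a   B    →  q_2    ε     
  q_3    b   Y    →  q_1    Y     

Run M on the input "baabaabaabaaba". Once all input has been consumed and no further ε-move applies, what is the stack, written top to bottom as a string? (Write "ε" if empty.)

(q_0, baabaabaabaaba, Z)
  read b, top Z: go to q_2, push YZ → (q_2, aabaabaabaaba, YZ)
  read a, top Y: go to q_0, push Y → (q_0, abaabaabaaba, YZ)
  read a, top Y: go to q_0, push ε → (q_0, baabaabaaba, Z)
  read b, top Z: go to q_2, push YZ → (q_2, aabaabaaba, YZ)
  read a, top Y: go to q_0, push Y → (q_0, abaabaaba, YZ)
  read a, top Y: go to q_0, push ε → (q_0, baabaaba, Z)
  read b, top Z: go to q_2, push YZ → (q_2, aabaaba, YZ)
  read a, top Y: go to q_0, push Y → (q_0, abaaba, YZ)
  read a, top Y: go to q_0, push ε → (q_0, baaba, Z)
  read b, top Z: go to q_2, push YZ → (q_2, aaba, YZ)
  read a, top Y: go to q_0, push Y → (q_0, aba, YZ)
  read a, top Y: go to q_0, push ε → (q_0, ba, Z)
  read b, top Z: go to q_2, push YZ → (q_2, a, YZ)
  read a, top Y: go to q_0, push Y → (q_0, ε, YZ)
All input consumed in state q_0 with stack YZ.

YZ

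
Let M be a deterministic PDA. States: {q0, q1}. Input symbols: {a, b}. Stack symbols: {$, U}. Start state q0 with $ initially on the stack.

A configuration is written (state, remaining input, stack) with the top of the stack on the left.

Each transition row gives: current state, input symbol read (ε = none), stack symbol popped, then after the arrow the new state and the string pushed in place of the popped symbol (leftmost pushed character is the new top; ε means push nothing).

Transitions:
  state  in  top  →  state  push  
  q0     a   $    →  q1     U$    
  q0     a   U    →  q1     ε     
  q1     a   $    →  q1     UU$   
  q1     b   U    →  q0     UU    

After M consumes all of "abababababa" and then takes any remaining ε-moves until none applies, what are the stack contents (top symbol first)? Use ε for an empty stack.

U$

(q0, abababababa, $)
  read a, top $: go to q1, push U$ → (q1, bababababa, U$)
  read b, top U: go to q0, push UU → (q0, ababababa, UU$)
  read a, top U: go to q1, push ε → (q1, babababa, U$)
  read b, top U: go to q0, push UU → (q0, abababa, UU$)
  read a, top U: go to q1, push ε → (q1, bababa, U$)
  read b, top U: go to q0, push UU → (q0, ababa, UU$)
  read a, top U: go to q1, push ε → (q1, baba, U$)
  read b, top U: go to q0, push UU → (q0, aba, UU$)
  read a, top U: go to q1, push ε → (q1, ba, U$)
  read b, top U: go to q0, push UU → (q0, a, UU$)
  read a, top U: go to q1, push ε → (q1, ε, U$)
All input consumed in state q1 with stack U$.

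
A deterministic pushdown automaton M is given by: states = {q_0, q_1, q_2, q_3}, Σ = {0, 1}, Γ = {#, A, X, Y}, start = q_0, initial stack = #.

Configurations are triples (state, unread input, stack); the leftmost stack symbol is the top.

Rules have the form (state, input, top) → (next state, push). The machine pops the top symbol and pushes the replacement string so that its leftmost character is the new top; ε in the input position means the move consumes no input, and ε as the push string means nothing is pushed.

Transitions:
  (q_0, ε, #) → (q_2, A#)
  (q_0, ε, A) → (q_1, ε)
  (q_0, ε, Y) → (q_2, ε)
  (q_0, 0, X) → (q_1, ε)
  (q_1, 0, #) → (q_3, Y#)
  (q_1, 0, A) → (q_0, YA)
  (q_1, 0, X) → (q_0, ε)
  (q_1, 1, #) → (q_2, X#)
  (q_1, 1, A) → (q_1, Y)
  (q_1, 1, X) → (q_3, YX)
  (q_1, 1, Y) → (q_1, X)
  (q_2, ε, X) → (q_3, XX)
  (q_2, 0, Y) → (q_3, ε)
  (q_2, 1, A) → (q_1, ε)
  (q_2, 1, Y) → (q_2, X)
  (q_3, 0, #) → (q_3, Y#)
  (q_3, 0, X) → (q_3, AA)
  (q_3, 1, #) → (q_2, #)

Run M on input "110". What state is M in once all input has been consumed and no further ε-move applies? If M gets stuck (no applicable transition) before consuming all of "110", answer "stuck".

(q_0, 110, #)
  ε-move, top #: go to q_2, push A# → (q_2, 110, A#)
  read 1, top A: go to q_1, push ε → (q_1, 10, #)
  read 1, top #: go to q_2, push X# → (q_2, 0, X#)
  ε-move, top X: go to q_3, push XX → (q_3, 0, XX#)
  read 0, top X: go to q_3, push AA → (q_3, ε, AAX#)
All input consumed; M is in state q_3.

q_3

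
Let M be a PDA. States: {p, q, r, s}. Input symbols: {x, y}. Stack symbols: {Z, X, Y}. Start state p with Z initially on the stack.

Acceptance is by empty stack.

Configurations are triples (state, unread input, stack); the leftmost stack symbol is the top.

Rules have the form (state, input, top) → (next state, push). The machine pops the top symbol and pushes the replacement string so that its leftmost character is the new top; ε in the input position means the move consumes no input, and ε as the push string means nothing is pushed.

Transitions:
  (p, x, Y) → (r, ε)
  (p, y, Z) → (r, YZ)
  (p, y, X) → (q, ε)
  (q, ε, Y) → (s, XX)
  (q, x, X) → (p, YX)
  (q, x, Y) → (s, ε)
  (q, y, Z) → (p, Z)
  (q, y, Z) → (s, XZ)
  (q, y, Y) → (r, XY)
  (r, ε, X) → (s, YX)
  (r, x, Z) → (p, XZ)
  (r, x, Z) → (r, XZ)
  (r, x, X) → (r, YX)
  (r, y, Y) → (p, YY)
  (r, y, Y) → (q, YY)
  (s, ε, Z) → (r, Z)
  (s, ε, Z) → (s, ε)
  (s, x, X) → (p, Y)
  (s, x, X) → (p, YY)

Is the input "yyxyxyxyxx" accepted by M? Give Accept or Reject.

No computation consumes all input and empties the stack.

Reject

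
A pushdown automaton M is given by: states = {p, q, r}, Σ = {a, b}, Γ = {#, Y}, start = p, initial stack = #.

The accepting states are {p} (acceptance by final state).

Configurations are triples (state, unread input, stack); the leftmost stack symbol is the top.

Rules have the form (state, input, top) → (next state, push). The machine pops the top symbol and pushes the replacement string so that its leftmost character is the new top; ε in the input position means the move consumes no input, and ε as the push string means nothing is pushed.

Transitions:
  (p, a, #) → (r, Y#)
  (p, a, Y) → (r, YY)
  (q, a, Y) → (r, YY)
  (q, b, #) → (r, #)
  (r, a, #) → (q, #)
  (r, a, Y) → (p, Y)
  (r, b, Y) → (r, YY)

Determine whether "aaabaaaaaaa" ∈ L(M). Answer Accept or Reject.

One accepting computation: (p, aaabaaaaaaa, #) ⊢ (r, aabaaaaaaa, Y#) ⊢ (p, abaaaaaaa, Y#) ⊢ (r, baaaaaaa, YY#) ⊢ (r, aaaaaaa, YYY#) ⊢ (p, aaaaaa, YYY#) ⊢ (r, aaaaa, YYYY#) ⊢ (p, aaaa, YYYY#) ⊢ (r, aaa, YYYYY#) ⊢ (p, aa, YYYYY#) ⊢ (r, a, YYYYYY#) ⊢ (p, ε, YYYYYY#)
All input consumed and state p ∈ F.

Accept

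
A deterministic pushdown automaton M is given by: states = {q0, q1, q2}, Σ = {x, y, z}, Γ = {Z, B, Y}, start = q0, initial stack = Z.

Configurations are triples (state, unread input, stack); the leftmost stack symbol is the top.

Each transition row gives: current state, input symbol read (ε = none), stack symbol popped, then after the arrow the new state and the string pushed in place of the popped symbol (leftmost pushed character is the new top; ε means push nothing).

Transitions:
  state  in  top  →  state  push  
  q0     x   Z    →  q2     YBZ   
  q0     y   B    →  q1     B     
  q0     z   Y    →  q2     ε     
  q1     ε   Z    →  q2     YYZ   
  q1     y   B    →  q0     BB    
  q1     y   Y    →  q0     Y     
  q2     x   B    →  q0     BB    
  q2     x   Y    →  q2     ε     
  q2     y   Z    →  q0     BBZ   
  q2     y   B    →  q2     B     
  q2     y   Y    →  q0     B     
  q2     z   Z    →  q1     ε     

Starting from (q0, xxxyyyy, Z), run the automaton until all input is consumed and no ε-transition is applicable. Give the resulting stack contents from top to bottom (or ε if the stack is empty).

(q0, xxxyyyy, Z) ⊢ (q2, xxyyyy, YBZ) ⊢ (q2, xyyyy, BZ) ⊢ (q0, yyyy, BBZ) ⊢ (q1, yyy, BBZ) ⊢ (q0, yy, BBBZ) ⊢ (q1, y, BBBZ) ⊢ (q0, ε, BBBBZ)
All input consumed in state q0 with stack BBBBZ.

BBBBZ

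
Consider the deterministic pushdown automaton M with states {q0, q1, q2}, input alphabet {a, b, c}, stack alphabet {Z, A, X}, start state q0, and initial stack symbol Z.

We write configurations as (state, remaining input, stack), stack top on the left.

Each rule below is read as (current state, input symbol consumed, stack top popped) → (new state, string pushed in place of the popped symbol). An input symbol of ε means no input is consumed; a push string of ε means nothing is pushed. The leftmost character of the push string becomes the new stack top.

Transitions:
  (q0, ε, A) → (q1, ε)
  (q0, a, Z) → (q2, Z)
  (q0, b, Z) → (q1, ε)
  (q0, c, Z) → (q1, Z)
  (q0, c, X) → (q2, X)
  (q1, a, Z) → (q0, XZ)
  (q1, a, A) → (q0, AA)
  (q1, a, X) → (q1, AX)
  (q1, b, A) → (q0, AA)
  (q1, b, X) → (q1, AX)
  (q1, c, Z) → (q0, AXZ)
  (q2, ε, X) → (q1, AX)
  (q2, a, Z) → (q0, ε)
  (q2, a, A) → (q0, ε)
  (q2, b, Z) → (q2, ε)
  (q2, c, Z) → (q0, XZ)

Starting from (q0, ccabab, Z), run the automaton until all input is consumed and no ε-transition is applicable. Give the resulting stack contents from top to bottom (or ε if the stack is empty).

(q0, ccabab, Z)
  read c, top Z: go to q1, push Z → (q1, cabab, Z)
  read c, top Z: go to q0, push AXZ → (q0, abab, AXZ)
  ε-move, top A: go to q1, push ε → (q1, abab, XZ)
  read a, top X: go to q1, push AX → (q1, bab, AXZ)
  read b, top A: go to q0, push AA → (q0, ab, AAXZ)
  ε-move, top A: go to q1, push ε → (q1, ab, AXZ)
  read a, top A: go to q0, push AA → (q0, b, AAXZ)
  ε-move, top A: go to q1, push ε → (q1, b, AXZ)
  read b, top A: go to q0, push AA → (q0, ε, AAXZ)
  ε-move, top A: go to q1, push ε → (q1, ε, AXZ)
All input consumed in state q1 with stack AXZ.

AXZ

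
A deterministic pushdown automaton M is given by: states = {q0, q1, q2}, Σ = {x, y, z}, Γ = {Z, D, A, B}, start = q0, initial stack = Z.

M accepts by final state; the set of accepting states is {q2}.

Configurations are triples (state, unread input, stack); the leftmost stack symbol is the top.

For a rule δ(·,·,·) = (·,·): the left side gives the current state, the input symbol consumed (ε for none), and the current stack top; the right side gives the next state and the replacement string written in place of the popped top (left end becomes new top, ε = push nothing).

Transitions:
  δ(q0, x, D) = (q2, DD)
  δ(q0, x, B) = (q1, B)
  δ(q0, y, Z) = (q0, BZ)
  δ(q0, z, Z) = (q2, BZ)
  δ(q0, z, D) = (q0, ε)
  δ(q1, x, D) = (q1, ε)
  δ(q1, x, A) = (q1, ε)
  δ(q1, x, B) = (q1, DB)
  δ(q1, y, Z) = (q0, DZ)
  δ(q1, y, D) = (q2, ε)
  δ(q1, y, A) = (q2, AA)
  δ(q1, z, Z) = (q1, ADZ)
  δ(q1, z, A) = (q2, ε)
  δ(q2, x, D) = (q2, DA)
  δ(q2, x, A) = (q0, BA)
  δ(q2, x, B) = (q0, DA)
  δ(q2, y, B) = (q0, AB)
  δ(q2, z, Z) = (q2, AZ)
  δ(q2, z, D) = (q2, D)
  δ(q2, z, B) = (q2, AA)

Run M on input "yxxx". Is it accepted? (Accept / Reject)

Reject

(q0, yxxx, Z)
  read y, top Z: go to q0, push BZ → (q0, xxx, BZ)
  read x, top B: go to q1, push B → (q1, xx, BZ)
  read x, top B: go to q1, push DB → (q1, x, DBZ)
  read x, top D: go to q1, push ε → (q1, ε, BZ)
All input consumed; state q1 ∉ F and no further ε-move applies.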